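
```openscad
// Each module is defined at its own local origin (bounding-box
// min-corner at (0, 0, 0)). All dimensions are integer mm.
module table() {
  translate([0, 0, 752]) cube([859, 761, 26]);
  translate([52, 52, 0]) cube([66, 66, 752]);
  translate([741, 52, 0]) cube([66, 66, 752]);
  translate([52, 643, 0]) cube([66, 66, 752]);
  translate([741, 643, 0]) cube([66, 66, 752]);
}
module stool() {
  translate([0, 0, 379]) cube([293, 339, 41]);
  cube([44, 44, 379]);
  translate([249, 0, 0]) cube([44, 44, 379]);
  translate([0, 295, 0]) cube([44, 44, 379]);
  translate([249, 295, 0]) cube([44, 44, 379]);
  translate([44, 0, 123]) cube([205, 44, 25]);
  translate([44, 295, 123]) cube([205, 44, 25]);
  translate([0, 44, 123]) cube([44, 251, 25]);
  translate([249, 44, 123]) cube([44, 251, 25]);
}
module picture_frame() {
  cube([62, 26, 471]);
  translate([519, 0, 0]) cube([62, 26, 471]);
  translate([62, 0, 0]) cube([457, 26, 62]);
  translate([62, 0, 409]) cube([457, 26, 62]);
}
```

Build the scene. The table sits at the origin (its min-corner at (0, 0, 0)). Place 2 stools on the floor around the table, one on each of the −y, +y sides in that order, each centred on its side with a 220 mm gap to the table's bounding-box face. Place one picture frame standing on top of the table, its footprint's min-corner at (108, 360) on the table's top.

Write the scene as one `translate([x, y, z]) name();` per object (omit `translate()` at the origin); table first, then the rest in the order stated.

table();
translate([283, -559, 0]) stool();
translate([283, 981, 0]) stool();
translate([108, 360, 778]) picture_frame();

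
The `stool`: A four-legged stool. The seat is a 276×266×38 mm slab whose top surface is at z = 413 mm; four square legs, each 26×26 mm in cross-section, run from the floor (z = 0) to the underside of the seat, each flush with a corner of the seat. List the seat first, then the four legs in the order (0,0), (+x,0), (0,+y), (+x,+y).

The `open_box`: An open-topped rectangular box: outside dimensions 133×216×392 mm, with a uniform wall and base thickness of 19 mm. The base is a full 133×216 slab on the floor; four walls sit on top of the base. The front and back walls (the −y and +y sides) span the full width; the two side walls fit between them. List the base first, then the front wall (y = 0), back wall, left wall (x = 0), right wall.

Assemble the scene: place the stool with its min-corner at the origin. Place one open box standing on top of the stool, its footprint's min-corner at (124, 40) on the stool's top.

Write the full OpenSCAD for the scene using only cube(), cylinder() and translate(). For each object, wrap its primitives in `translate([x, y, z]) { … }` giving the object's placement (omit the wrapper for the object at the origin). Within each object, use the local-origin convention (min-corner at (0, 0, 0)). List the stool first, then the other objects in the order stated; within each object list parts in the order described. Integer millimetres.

translate([0, 0, 375]) cube([276, 266, 38]);
cube([26, 26, 375]);
translate([250, 0, 0]) cube([26, 26, 375]);
translate([0, 240, 0]) cube([26, 26, 375]);
translate([250, 240, 0]) cube([26, 26, 375]);
translate([124, 40, 413]) {
  cube([133, 216, 19]);
  translate([0, 0, 19]) cube([133, 19, 373]);
  translate([0, 197, 19]) cube([133, 19, 373]);
  translate([0, 19, 19]) cube([19, 178, 373]);
  translate([114, 19, 19]) cube([19, 178, 373]);
}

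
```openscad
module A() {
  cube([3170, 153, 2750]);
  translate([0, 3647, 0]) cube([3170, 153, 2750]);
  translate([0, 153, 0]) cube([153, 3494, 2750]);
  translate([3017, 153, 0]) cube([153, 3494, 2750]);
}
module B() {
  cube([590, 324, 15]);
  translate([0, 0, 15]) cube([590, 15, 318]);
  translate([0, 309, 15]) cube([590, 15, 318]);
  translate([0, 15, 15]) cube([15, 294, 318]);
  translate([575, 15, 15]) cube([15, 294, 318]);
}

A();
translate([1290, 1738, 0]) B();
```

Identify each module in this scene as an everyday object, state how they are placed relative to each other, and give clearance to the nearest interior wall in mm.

Clearances: x = 1137, y = 1585; minimum 1137 mm.

A is a house frame. B is an open box. The open box sits inside the house frame, centred. The clearance to the nearest interior wall is 1137 mm.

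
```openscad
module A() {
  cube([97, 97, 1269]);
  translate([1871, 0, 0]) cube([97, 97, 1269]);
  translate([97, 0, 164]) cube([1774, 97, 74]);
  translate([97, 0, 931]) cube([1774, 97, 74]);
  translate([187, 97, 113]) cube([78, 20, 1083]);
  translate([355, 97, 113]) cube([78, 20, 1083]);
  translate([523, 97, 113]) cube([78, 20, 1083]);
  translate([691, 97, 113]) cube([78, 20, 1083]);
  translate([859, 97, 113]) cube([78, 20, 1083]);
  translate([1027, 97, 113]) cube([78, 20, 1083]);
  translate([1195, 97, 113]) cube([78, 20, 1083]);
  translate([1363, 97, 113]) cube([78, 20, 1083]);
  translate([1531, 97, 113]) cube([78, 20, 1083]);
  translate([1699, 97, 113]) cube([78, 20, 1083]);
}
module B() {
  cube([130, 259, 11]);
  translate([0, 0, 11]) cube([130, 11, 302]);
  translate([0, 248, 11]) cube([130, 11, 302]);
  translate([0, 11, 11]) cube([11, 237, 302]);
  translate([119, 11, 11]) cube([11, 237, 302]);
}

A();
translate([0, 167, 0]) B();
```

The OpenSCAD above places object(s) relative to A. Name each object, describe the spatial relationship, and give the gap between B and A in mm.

The open box's nearest face is 50 mm from the fence section's +y face.

A is a fence section. B is an open box. The open box is on the floor beside the fence section on its +y side. The gap between the open box and the fence section is 50 mm.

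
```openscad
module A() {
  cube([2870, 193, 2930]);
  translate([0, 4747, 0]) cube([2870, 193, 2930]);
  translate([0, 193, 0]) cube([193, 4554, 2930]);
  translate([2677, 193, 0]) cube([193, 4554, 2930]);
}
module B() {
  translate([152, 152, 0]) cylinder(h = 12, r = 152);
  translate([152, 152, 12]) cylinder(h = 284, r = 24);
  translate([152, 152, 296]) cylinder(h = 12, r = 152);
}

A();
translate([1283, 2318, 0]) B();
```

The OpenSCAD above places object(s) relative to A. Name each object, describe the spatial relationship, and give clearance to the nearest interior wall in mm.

Clearances: x = 1090, y = 2125; minimum 1090 mm.

A is a house frame. B is a spool. The spool sits inside the house frame, centred. The clearance to the nearest interior wall is 1090 mm.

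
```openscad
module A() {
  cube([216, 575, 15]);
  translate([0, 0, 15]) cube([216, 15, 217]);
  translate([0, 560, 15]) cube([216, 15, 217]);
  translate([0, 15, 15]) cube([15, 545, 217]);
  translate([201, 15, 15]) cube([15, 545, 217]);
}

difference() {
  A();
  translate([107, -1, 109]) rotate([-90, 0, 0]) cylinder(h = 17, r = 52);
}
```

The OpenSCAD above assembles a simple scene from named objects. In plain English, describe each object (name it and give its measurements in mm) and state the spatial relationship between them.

A is an open-topped rectangular box: outside dimensions 216×575×232 mm, with a uniform wall and base thickness of 15 mm. The base is a full 216×575 slab on the floor; four walls sit on top of the base. The front and back walls (the −y and +y sides) span the full width; the two side walls fit between them.

The open box has a circular hole of radius 52 mm through its front wall, centred at (x = 107, z = 109).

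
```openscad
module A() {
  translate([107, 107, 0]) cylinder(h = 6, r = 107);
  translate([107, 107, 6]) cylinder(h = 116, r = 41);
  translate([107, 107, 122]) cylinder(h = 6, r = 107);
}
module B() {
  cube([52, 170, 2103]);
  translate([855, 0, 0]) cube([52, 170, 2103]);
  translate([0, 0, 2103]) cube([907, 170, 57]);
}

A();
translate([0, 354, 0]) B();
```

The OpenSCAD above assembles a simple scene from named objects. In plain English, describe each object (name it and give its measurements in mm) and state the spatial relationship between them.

A is a spool: two coaxial disc flanges of radius 107 mm and thickness 6 mm, joined by a core cylinder of radius 41 mm and height 116 mm. The lower flange rests on z = 0 and the three cylinders share a vertical axis.

B is a rectangular door frame: two vertical jambs of 52×170 mm section, 2103 mm tall, with a clear opening 803 mm wide between their inner faces. A header 57 mm tall and 170 mm deep lies on top of the jambs and spans the full outside width.

The door frame is on the floor beside the spool on its +y side.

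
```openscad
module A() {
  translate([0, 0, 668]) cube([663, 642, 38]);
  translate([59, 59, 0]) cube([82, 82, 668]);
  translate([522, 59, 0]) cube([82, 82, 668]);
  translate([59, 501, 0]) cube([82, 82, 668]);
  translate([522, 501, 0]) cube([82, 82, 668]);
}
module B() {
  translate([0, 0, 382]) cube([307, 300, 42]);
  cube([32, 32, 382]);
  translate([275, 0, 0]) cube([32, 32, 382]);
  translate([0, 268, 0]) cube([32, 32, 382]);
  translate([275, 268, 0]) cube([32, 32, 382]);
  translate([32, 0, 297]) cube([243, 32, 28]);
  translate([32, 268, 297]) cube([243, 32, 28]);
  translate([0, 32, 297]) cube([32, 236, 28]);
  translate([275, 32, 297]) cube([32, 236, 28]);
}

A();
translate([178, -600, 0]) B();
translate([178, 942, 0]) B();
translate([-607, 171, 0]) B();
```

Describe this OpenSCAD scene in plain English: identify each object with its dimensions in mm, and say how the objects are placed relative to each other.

A is a rectangular dining table. The top is 663×642×38 mm with its upper surface at z = 706 mm. It stands on four 82×82 mm square legs, each inset 59 mm from the nearest pair of top edges, running from the floor to the underside of the top.

B is a simple wooden stool: a rectangular seat 307 mm (x) by 300 mm (y), 42 mm thick, top face at z = 424 mm, on four square legs, each 32×32 mm in cross-section. The legs rest on z = 0, each flush with a corner of the seat. Four stretchers, 32 mm wide and 28 mm tall, connect adjacent legs with their undersides at z = 297 mm, each running between the inner faces of the legs it joins and aligned with the legs' outer faces on the other axis.

Three stools sit around the table at the −y, +y, −x sides.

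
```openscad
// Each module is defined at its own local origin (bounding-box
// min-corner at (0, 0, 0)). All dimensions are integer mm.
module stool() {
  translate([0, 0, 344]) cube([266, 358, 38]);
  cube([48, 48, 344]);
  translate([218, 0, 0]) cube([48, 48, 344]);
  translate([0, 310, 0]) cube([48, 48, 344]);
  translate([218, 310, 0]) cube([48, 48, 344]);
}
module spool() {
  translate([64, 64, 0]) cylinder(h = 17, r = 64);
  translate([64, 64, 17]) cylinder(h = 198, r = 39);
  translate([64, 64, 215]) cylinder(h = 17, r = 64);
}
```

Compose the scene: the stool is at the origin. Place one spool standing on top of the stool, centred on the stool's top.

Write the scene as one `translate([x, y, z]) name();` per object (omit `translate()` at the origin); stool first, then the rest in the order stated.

stool();
translate([69, 115, 382]) spool();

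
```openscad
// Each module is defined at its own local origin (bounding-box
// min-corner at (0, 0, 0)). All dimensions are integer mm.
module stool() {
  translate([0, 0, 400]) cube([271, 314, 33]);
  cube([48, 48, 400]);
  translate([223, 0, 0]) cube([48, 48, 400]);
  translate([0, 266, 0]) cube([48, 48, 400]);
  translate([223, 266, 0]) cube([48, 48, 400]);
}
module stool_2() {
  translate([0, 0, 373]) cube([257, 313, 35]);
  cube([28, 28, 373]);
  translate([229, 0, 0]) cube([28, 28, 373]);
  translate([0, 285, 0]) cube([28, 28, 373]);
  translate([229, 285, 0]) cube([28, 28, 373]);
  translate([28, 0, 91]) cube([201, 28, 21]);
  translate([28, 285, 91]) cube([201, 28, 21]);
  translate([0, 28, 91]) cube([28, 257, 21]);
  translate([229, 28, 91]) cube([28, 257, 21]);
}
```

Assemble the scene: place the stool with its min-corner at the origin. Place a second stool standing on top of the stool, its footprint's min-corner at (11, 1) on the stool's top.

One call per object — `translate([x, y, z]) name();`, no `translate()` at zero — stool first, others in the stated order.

stool();
translate([11, 1, 433]) stool_2();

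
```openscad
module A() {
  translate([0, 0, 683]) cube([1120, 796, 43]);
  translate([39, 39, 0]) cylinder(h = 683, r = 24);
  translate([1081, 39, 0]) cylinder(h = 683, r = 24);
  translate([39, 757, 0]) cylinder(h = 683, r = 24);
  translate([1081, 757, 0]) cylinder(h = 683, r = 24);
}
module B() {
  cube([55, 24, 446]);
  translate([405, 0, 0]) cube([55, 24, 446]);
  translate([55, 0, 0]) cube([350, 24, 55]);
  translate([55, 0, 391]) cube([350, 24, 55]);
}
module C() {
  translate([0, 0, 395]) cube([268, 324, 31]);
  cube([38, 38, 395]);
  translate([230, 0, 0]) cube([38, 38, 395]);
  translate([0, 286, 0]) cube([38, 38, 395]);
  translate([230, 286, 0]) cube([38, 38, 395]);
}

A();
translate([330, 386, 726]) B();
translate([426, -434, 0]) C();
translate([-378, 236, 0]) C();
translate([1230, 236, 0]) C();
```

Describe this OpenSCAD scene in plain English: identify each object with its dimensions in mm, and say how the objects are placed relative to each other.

A is a table with a 1120×796 mm rectangular top, 43 mm thick, top surface at z = 726 mm, supported by four round legs of 48 mm diameter, each leg's bounding box inset 15 mm from the nearest pair of top edges, running from the floor.

B is a picture frame with a 350×336 mm rectangular opening (x by z) and a uniform 55 mm border on every side. Frame depth is 24 mm along y. It is built from two vertical stiles running the full outside height and two horizontal rails spanning the gap between the stiles.

C is a four-legged stool. The seat is 268×324 mm, 31 mm thick, top at z = 426 mm. It stands on four square legs, each 38×38 mm in cross-section, from z = 0 to the seat underside, each flush with a corner of the seat.

The picture frame is on top of the table, centred. Three stools sit around the table at the −y, −x, +x sides.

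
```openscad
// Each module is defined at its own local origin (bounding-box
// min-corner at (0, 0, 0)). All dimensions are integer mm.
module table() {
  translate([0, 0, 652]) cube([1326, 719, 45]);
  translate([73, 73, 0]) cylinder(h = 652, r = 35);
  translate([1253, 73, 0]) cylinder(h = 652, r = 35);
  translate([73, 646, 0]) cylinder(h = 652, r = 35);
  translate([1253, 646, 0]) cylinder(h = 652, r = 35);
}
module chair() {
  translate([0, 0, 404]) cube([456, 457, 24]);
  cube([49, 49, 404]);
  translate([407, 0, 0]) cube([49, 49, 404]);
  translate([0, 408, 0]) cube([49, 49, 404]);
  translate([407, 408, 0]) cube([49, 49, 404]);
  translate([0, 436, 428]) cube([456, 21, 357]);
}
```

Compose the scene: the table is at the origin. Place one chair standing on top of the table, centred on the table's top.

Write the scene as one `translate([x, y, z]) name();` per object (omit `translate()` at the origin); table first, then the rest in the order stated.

table();
translate([435, 131, 697]) chair();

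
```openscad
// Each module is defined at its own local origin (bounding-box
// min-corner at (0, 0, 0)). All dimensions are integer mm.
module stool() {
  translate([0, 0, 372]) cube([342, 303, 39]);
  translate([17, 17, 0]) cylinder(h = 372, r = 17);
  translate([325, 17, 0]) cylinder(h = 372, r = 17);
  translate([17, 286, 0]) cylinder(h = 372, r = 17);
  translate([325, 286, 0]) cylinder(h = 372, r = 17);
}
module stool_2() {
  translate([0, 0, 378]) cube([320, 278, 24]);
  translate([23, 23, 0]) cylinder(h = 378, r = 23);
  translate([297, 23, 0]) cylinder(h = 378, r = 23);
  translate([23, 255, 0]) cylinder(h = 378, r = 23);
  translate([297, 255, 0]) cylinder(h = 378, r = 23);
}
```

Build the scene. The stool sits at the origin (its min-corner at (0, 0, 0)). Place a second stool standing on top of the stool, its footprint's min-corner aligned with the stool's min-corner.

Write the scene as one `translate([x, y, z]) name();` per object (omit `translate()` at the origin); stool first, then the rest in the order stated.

stool();
translate([0, 0, 411]) stool_2();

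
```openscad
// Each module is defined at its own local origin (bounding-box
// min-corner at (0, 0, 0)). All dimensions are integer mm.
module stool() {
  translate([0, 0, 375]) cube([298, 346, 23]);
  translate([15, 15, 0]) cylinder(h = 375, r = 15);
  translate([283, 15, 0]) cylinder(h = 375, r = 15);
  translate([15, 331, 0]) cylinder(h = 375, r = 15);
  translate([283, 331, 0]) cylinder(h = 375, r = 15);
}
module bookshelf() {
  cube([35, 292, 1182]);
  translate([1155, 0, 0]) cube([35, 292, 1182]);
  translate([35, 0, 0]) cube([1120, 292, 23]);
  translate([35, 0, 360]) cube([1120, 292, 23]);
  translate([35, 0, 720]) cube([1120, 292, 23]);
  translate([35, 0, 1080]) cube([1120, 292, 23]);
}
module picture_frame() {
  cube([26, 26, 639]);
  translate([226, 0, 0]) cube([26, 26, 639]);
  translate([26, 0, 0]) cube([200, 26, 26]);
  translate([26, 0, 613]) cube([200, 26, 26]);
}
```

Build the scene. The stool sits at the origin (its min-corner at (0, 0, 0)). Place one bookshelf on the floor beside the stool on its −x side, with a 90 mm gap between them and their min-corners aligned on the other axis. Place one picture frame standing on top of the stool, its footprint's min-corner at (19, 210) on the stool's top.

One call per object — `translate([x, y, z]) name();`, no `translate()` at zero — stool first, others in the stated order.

stool();
translate([-1280, 0, 0]) bookshelf();
translate([19, 210, 398]) picture_frame();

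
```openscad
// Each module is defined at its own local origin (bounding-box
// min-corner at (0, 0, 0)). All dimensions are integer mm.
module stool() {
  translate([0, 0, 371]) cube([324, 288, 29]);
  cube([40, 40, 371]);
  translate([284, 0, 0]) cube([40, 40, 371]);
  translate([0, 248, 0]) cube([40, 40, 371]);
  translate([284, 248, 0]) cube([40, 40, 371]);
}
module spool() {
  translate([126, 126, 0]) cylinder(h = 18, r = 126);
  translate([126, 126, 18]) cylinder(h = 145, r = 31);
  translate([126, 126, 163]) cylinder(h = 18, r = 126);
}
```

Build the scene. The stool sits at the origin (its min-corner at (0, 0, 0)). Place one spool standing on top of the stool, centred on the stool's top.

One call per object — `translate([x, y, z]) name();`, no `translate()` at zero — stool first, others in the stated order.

stool();
translate([36, 18, 400]) spool();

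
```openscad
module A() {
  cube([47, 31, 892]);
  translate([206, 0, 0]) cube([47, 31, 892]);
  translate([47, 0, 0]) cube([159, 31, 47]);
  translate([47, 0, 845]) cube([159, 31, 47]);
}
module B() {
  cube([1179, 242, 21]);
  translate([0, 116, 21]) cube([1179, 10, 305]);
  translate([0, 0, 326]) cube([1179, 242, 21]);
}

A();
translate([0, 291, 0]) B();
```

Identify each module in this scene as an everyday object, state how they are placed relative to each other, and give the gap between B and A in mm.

A is a picture frame. B is an I-beam. The I-beam is on the floor beside the picture frame on its +y side. The gap between the I-beam and the picture frame is 260 mm.

The I-beam's nearest face is 260 mm from the picture frame's +y face.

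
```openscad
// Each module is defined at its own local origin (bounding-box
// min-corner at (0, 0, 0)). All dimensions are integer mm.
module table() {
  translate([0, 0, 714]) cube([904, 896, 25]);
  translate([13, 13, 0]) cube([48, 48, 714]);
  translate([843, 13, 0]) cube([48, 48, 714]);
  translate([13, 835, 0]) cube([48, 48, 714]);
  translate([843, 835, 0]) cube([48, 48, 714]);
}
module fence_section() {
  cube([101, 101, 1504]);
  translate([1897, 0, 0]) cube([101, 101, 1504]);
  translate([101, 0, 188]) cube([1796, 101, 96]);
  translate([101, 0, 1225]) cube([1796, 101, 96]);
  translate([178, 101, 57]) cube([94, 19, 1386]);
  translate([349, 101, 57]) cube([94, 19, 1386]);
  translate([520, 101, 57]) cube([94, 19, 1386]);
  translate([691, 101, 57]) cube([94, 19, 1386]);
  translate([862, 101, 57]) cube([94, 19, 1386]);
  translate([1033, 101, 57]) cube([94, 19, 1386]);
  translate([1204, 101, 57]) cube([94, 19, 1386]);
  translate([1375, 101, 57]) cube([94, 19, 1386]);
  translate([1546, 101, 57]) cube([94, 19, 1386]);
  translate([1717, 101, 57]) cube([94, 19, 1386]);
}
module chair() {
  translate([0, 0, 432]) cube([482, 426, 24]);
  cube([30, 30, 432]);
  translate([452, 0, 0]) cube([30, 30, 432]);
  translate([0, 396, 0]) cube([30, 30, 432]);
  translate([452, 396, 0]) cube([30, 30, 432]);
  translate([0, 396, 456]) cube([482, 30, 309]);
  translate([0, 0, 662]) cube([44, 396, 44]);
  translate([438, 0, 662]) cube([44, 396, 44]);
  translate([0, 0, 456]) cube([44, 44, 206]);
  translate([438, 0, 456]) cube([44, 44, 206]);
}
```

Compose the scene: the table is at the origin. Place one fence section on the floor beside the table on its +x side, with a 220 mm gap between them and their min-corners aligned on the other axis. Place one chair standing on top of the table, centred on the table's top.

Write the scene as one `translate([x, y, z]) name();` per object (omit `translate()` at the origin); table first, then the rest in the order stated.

table();
translate([1124, 0, 0]) fence_section();
translate([211, 235, 739]) chair();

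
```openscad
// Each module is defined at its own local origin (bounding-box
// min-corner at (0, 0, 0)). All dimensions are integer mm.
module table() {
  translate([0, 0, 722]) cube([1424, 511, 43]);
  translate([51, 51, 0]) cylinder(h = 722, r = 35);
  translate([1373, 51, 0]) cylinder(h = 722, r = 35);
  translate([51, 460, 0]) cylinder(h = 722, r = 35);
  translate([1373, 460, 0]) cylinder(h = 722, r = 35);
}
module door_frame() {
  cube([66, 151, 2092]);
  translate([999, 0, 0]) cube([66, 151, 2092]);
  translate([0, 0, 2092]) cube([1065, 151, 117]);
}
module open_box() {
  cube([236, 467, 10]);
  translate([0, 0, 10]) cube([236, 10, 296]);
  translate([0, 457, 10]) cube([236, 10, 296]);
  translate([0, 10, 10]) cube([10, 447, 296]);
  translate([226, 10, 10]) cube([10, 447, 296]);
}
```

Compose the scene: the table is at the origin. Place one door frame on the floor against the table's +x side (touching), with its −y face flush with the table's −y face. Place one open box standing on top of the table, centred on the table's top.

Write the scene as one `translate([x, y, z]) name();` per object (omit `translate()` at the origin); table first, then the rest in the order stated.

table();
translate([1424, 0, 0]) door_frame();
translate([594, 22, 765]) open_box();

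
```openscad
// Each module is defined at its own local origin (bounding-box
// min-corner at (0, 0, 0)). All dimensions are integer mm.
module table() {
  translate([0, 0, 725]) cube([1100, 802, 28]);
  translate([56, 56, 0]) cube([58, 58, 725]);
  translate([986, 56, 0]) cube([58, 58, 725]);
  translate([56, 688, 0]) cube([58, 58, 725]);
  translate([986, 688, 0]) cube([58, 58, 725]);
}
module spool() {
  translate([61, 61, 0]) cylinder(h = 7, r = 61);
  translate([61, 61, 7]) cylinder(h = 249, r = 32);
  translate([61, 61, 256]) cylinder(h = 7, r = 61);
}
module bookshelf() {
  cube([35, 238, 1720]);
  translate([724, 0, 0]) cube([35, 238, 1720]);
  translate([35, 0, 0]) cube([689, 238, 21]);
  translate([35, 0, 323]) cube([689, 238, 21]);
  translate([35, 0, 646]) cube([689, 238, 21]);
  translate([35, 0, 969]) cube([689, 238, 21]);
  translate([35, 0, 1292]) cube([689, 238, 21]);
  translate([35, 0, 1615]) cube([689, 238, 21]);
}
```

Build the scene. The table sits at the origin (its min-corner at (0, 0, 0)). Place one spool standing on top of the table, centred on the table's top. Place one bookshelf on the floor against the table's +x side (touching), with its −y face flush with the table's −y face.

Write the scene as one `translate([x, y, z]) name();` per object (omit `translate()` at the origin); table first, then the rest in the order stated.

table();
translate([489, 340, 753]) spool();
translate([1100, 0, 0]) bookshelf();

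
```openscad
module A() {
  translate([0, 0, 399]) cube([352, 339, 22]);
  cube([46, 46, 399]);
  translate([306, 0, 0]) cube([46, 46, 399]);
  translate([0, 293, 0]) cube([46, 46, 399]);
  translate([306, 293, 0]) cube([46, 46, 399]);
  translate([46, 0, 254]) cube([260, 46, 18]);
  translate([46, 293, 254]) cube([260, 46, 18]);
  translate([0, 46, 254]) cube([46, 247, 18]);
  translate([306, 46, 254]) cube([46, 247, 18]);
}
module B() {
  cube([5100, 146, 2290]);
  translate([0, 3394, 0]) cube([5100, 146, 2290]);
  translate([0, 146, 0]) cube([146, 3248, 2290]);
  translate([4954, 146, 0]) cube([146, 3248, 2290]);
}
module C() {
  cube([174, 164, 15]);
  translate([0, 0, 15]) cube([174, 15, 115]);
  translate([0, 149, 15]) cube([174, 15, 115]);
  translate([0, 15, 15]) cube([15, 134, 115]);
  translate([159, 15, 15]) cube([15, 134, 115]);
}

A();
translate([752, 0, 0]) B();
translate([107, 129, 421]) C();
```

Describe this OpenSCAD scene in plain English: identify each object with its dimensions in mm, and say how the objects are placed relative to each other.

A is a four-legged stool. The seat is a 352×339×22 mm slab whose top surface is at z = 421 mm; four square legs, each 46×46 mm in cross-section, run from the floor (z = 0) to the underside of the seat, each flush with a corner of the seat. Four stretchers, 46 mm wide and 18 mm tall, connect adjacent legs with their undersides at z = 254 mm, each running between the inner faces of the legs it joins and aligned with the legs' outer faces on the other axis.

B is a box-shaped house frame (walls only): outside footprint 5100×3540 mm, wall height 2290 mm, wall thickness 146 mm. The two y-facing walls run the full x-width; the two x-facing walls fit between the inner faces of the y-facing walls.

C is an open-topped rectangular box: outside dimensions 174×164×130 mm, with a uniform wall and base thickness of 15 mm. The base is a full 174×164 slab on the floor; four walls sit on top of the base. The front and back walls (the −y and +y sides) span the full width; the two side walls fit between them.

The house frame is on the floor beside the stool on its +x side. The open box is on top of the stool.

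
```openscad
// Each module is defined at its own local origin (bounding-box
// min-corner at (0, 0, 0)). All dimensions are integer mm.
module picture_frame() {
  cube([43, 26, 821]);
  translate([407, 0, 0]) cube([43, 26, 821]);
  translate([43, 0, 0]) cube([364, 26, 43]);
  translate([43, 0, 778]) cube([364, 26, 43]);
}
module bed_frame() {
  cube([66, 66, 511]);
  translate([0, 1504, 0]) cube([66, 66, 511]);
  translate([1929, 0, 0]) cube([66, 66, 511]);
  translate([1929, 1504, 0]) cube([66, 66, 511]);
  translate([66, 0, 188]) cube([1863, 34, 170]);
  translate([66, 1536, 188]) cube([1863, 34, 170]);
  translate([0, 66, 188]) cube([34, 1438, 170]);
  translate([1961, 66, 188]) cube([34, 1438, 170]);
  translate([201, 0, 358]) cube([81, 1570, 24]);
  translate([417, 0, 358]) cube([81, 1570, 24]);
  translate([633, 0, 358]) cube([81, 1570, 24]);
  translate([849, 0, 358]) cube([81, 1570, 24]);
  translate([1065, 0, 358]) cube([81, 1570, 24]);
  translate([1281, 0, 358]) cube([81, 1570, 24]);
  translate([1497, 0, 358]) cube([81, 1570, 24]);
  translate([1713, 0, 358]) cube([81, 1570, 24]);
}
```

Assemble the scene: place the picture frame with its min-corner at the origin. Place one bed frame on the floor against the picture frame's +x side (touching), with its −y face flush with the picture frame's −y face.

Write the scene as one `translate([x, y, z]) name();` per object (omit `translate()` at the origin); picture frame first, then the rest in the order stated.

picture_frame();
translate([450, 0, 0]) bed_frame();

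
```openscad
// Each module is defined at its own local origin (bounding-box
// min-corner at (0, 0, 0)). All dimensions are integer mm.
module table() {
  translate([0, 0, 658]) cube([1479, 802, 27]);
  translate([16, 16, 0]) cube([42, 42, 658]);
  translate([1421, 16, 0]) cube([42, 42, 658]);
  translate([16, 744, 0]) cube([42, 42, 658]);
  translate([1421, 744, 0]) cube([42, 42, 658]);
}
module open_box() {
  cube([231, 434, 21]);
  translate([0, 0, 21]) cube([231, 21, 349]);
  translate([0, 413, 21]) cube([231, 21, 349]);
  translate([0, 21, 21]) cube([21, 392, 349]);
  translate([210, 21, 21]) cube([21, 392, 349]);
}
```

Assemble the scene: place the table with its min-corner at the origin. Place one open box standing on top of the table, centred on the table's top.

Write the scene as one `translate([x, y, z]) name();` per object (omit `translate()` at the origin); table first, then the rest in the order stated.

table();
translate([624, 184, 685]) open_box();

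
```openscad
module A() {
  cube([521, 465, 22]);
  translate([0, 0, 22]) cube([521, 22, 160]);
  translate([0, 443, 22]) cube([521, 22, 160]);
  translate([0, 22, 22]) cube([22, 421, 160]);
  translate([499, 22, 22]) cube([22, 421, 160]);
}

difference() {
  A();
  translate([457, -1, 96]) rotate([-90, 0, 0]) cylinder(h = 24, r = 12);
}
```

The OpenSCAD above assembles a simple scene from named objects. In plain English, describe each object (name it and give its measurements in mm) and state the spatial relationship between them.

A is an open storage box with external size 521×465×182 mm and wall thickness 22 mm (the base is also 22 mm thick). The base covers the whole footprint; the four walls stand on the base, with the y-facing walls full-width and the x-facing walls fitting between their inner faces.

The open box has a circular hole of radius 12 mm through its front wall, centred at (x = 457, z = 96).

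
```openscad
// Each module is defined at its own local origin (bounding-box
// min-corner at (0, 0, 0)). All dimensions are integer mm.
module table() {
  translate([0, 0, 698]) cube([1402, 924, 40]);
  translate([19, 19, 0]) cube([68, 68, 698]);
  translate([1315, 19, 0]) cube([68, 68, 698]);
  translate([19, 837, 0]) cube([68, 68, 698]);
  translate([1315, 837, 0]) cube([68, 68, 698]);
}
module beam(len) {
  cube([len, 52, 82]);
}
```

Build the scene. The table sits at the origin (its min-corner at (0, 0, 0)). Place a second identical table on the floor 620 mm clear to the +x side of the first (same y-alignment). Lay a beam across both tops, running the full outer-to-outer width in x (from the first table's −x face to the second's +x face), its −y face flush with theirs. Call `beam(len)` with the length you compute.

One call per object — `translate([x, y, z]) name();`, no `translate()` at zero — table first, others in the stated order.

table();
translate([2022, 0, 0]) table();
translate([0, 0, 738]) beam(3424);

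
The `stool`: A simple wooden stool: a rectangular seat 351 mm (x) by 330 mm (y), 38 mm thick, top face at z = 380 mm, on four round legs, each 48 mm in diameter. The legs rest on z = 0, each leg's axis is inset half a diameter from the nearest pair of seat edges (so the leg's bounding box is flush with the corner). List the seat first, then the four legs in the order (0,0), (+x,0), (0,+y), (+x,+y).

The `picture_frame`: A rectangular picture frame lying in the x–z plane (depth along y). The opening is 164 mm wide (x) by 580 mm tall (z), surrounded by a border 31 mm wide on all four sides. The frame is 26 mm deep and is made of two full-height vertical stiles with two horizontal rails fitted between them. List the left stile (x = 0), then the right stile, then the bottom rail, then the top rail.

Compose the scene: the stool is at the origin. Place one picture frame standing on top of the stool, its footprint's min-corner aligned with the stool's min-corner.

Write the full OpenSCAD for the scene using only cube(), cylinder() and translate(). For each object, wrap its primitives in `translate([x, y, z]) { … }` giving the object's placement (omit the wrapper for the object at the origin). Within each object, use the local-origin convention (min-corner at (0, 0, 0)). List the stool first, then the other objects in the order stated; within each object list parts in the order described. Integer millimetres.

translate([0, 0, 342]) cube([351, 330, 38]);
translate([24, 24, 0]) cylinder(h = 342, r = 24);
translate([327, 24, 0]) cylinder(h = 342, r = 24);
translate([24, 306, 0]) cylinder(h = 342, r = 24);
translate([327, 306, 0]) cylinder(h = 342, r = 24);
translate([0, 0, 380]) {
  cube([31, 26, 642]);
  translate([195, 0, 0]) cube([31, 26, 642]);
  translate([31, 0, 0]) cube([164, 26, 31]);
  translate([31, 0, 611]) cube([164, 26, 31]);
}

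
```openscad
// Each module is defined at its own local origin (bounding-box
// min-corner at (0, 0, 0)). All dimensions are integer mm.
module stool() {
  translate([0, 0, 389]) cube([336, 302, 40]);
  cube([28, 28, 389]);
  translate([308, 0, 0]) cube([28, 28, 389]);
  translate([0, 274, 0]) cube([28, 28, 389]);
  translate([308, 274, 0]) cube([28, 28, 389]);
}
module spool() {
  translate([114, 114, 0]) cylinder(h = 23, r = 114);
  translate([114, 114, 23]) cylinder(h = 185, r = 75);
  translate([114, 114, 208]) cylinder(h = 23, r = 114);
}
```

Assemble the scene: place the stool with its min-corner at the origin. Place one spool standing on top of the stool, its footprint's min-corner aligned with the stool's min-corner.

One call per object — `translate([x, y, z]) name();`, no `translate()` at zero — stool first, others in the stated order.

stool();
translate([0, 0, 429]) spool();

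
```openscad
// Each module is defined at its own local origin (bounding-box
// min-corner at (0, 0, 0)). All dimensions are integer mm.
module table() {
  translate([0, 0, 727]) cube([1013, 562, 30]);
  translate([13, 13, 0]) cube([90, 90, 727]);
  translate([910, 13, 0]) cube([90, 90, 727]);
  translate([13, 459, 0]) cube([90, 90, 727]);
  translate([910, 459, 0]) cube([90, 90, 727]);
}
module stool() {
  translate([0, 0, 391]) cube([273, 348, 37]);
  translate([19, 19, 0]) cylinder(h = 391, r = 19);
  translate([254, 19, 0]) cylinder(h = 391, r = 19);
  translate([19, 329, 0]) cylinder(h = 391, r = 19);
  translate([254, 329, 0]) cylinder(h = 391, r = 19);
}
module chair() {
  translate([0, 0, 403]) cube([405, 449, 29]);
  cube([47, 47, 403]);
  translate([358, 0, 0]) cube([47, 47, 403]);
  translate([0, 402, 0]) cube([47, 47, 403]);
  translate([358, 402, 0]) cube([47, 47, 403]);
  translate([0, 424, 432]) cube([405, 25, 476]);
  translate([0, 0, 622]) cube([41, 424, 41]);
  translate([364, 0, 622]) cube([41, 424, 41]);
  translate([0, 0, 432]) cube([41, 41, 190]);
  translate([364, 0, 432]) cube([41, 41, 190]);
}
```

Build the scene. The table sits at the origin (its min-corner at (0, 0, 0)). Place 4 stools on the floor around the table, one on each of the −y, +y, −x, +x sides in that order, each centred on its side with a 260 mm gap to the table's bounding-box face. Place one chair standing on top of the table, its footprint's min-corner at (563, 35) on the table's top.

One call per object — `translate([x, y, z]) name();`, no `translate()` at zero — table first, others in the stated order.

table();
translate([370, -608, 0]) stool();
translate([370, 822, 0]) stool();
translate([-533, 107, 0]) stool();
translate([1273, 107, 0]) stool();
translate([563, 35, 757]) chair();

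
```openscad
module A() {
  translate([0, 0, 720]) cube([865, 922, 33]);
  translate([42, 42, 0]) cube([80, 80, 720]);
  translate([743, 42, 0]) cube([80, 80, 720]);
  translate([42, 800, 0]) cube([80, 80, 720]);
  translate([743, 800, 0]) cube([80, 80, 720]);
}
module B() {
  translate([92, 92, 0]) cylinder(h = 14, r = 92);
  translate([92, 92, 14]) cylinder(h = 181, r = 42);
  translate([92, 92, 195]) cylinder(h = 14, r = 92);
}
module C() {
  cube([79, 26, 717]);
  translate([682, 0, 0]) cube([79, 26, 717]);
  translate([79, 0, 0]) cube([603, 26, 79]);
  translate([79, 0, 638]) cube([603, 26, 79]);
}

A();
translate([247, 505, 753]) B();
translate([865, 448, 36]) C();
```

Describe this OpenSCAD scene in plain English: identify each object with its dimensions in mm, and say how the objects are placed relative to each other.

A is a table with a 865×922 mm rectangular top, 33 mm thick, top surface at z = 753 mm, supported by four 80×80 mm square legs, each inset 42 mm from the nearest pair of top edges, running from the floor.

B is a spool: two coaxial disc flanges of radius 92 mm and thickness 14 mm, joined by a core cylinder of radius 42 mm and height 181 mm. The lower flange rests on z = 0 and the three cylinders share a vertical axis.

C is a rectangular picture frame lying in the x–z plane (depth along y). The opening is 603 mm wide (x) by 559 mm tall (z), surrounded by a border 79 mm wide on all four sides. The frame is 26 mm deep and is made of two full-height vertical stiles with two horizontal rails fitted between them.

The spool is on top of the table. The picture frame is beside the table with their tops flush at z = 753.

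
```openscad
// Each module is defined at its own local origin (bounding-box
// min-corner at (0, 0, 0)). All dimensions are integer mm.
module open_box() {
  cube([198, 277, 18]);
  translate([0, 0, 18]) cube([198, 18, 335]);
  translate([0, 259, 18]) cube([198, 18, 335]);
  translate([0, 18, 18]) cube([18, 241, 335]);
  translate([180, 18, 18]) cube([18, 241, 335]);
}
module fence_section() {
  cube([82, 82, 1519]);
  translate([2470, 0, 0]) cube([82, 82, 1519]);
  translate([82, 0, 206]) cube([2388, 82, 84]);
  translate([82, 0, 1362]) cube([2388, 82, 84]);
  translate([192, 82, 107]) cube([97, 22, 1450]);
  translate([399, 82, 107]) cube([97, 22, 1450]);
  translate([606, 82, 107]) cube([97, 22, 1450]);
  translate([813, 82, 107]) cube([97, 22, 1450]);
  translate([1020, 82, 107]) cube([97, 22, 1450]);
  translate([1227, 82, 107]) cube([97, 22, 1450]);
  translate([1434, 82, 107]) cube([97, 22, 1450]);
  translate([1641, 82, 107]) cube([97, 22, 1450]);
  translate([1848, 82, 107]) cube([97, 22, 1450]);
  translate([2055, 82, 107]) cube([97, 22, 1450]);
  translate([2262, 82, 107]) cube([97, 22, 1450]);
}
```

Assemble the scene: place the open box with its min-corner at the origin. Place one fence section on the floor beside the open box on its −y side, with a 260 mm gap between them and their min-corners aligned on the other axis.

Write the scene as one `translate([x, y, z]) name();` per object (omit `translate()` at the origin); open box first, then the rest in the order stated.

open_box();
translate([0, -364, 0]) fence_section();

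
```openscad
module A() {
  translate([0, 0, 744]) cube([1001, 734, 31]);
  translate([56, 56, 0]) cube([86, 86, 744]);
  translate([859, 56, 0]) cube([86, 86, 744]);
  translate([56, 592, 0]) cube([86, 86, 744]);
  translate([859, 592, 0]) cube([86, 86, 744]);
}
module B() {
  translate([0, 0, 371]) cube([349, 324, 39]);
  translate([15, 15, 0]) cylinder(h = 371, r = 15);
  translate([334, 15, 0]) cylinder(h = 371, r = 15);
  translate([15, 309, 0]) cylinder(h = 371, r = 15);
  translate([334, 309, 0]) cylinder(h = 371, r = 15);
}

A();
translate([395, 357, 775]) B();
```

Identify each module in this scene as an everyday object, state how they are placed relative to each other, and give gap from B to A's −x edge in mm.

The stool's min-x is at 395; the table's min-x is 0; gap = 395 mm.

A is a table. B is a stool. The stool is on top of the table. The gap from the stool to the table's −x edge is 395 mm.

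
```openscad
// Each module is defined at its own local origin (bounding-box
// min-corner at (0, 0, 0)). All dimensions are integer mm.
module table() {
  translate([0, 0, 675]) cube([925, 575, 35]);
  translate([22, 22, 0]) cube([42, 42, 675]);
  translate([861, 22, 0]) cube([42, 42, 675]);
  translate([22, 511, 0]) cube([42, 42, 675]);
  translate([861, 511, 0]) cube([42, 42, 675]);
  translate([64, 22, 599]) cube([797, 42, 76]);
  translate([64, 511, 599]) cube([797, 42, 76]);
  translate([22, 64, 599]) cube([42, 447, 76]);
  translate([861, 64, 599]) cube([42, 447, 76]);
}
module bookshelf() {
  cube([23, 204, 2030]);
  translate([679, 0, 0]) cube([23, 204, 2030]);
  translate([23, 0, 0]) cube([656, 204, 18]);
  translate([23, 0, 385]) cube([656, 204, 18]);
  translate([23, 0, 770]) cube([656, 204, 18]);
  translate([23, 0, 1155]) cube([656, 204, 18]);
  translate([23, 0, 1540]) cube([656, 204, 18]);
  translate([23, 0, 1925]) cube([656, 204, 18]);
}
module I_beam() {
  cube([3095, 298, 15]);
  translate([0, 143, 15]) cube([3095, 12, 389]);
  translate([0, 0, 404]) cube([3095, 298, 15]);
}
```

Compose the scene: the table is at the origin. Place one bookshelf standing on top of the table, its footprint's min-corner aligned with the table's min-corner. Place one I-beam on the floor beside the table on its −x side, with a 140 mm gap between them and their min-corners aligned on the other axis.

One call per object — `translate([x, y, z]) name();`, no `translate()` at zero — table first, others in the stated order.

table();
translate([0, 0, 710]) bookshelf();
translate([-3235, 0, 0]) I_beam();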